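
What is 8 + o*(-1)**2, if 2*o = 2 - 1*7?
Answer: 11/2 ≈ 5.5000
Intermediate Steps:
o = -5/2 (o = (2 - 1*7)/2 = (2 - 7)/2 = (1/2)*(-5) = -5/2 ≈ -2.5000)
8 + o*(-1)**2 = 8 - 5/2*(-1)**2 = 8 - 5/2*1 = 8 - 5/2 = 11/2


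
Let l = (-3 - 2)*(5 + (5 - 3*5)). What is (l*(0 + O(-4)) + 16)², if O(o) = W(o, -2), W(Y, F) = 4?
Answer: 13456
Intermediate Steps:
O(o) = 4
l = 25 (l = -5*(5 + (5 - 15)) = -5*(5 - 10) = -5*(-5) = 25)
(l*(0 + O(-4)) + 16)² = (25*(0 + 4) + 16)² = (25*4 + 16)² = (100 + 16)² = 116² = 13456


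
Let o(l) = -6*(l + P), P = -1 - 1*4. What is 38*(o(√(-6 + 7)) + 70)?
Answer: 3572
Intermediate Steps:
P = -5 (P = -1 - 4 = -5)
o(l) = 30 - 6*l (o(l) = -6*(l - 5) = -6*(-5 + l) = 30 - 6*l)
38*(o(√(-6 + 7)) + 70) = 38*((30 - 6*√(-6 + 7)) + 70) = 38*((30 - 6*√1) + 70) = 38*((30 - 6*1) + 70) = 38*((30 - 6) + 70) = 38*(24 + 70) = 38*94 = 3572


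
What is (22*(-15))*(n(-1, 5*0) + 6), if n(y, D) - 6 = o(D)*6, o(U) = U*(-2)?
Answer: -3960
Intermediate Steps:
o(U) = -2*U
n(y, D) = 6 - 12*D (n(y, D) = 6 - 2*D*6 = 6 - 12*D)
(22*(-15))*(n(-1, 5*0) + 6) = (22*(-15))*((6 - 60*0) + 6) = -330*((6 - 12*0) + 6) = -330*((6 + 0) + 6) = -330*(6 + 6) = -330*12 = -3960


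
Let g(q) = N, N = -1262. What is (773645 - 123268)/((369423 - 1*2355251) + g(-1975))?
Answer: -92911/283870 ≈ -0.32730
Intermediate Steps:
g(q) = -1262
(773645 - 123268)/((369423 - 1*2355251) + g(-1975)) = (773645 - 123268)/((369423 - 1*2355251) - 1262) = 650377/((369423 - 2355251) - 1262) = 650377/(-1985828 - 1262) = 650377/(-1987090) = 650377*(-1/1987090) = -92911/283870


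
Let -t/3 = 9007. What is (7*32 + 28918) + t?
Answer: 2121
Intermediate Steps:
t = -27021 (t = -3*9007 = -27021)
(7*32 + 28918) + t = (7*32 + 28918) - 27021 = (224 + 28918) - 27021 = 29142 - 27021 = 2121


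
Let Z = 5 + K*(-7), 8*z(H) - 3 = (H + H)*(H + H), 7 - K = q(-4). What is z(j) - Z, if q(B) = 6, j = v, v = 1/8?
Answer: 305/128 ≈ 2.3828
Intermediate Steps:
v = ⅛ ≈ 0.12500
j = ⅛ ≈ 0.12500
K = 1 (K = 7 - 1*6 = 7 - 6 = 1)
z(H) = 3/8 + H²/2 (z(H) = 3/8 + ((H + H)*(H + H))/8 = 3/8 + ((2*H)*(2*H))/8 = 3/8 + (4*H²)/8 = 3/8 + H²/2)
Z = -2 (Z = 5 + 1*(-7) = 5 - 7 = -2)
z(j) - Z = (3/8 + (⅛)²/2) - 1*(-2) = (3/8 + (½)*(1/64)) + 2 = (3/8 + 1/128) + 2 = 49/128 + 2 = 305/128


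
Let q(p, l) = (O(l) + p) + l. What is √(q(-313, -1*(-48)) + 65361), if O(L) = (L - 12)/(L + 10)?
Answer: √54746258/29 ≈ 255.14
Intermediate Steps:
O(L) = (-12 + L)/(10 + L)
q(p, l) = l + p + (-12 + l)/(10 + l) (q(p, l) = ((-12 + l)/(10 + l) + p) + l = (p + (-12 + l)/(10 + l)) + l = l + p + (-12 + l)/(10 + l))
√(q(-313, -1*(-48)) + 65361) = √((-12 - 1*(-48) + (10 - 1*(-48))*(-1*(-48) - 313))/(10 - 1*(-48)) + 65361) = √((-12 + 48 + (10 + 48)*(48 - 313))/(10 + 48) + 65361) = √((-12 + 48 + 58*(-265))/58 + 65361) = √((-12 + 48 - 15370)/58 + 65361) = √((1/58)*(-15334) + 65361) = √(-7667/29 + 65361) = √(1887802/29) = √54746258/29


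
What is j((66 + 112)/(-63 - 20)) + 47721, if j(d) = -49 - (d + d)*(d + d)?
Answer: 328285672/6889 ≈ 47654.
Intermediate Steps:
j(d) = -49 - 4*d² (j(d) = -49 - 2*d*2*d = -49 - 4*d²)
j((66 + 112)/(-63 - 20)) + 47721 = (-49 - 4*(66 + 112)²/(-63 - 20)²) + 47721 = (-49 - 4*(178/(-83))²) + 47721 = (-49 - 4*(178*(-1/83))²) + 47721 = (-49 - 4*(-178/83)²) + 47721 = (-49 - 4*31684/6889) + 47721 = (-49 - 126736/6889) + 47721 = -464297/6889 + 47721 = 328285672/6889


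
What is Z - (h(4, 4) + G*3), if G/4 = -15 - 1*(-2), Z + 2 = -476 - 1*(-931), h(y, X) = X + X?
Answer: 601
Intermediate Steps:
h(y, X) = 2*X
Z = 453 (Z = -2 + (-476 - 1*(-931)) = -2 + (-476 + 931) = -2 + 455 = 453)
G = -52 (G = 4*(-15 - 1*(-2)) = 4*(-15 + 2) = 4*(-13) = -52)
Z - (h(4, 4) + G*3) = 453 - (2*4 - 52*3) = 453 - (8 - 156) = 453 - 1*(-148) = 453 + 148 = 601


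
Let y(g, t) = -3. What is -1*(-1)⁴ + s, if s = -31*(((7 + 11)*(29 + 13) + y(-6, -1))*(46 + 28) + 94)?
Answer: -1730297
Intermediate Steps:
s = -1730296 (s = -31*(((7 + 11)*(29 + 13) - 3)*(46 + 28) + 94) = -31*((18*42 - 3)*74 + 94) = -31*((756 - 3)*74 + 94) = -31*(753*74 + 94) = -31*(55722 + 94) = -31*55816 = -1730296)
-1*(-1)⁴ + s = -1*(-1)⁴ - 1730296 = -1*1 - 1730296 = -1 - 1730296 = -1730297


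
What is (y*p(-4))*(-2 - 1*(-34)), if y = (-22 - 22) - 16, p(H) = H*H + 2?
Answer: -34560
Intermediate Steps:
p(H) = 2 + H² (p(H) = H² + 2 = 2 + H²)
y = -60 (y = -44 - 16 = -60)
(y*p(-4))*(-2 - 1*(-34)) = (-60*(2 + (-4)²))*(-2 - 1*(-34)) = (-60*(2 + 16))*(-2 + 34) = -60*18*32 = -1080*32 = -34560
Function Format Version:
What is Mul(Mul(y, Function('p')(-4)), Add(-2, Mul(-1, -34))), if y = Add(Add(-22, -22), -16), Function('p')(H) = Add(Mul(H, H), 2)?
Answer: -34560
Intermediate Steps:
Function('p')(H) = Add(2, Pow(H, 2)) (Function('p')(H) = Add(Pow(H, 2), 2) = Add(2, Pow(H, 2)))
y = -60 (y = Add(-44, -16) = -60)
Mul(Mul(y, Function('p')(-4)), Add(-2, Mul(-1, -34))) = Mul(Mul(-60, Add(2, Pow(-4, 2))), Add(-2, Mul(-1, -34))) = Mul(Mul(-60, Add(2, 16)), Add(-2, 34)) = Mul(Mul(-60, 18), 32) = Mul(-1080, 32) = -34560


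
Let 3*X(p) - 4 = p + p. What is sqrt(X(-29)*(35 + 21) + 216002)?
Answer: sqrt(214994) ≈ 463.67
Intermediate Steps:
X(p) = 4/3 + 2*p/3 (X(p) = 4/3 + (p + p)/3 = 4/3 + (2*p)/3 = 4/3 + 2*p/3)
sqrt(X(-29)*(35 + 21) + 216002) = sqrt((4/3 + (2/3)*(-29))*(35 + 21) + 216002) = sqrt((4/3 - 58/3)*56 + 216002) = sqrt(-18*56 + 216002) = sqrt(-1008 + 216002) = sqrt(214994)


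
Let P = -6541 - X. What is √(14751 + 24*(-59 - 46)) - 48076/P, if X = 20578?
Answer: 48076/27119 + 9*√151 ≈ 112.37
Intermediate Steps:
P = -27119 (P = -6541 - 1*20578 = -6541 - 20578 = -27119)
√(14751 + 24*(-59 - 46)) - 48076/P = √(14751 + 24*(-59 - 46)) - 48076/(-27119) = √(14751 + 24*(-105)) - 48076*(-1/27119) = √(14751 - 2520) + 48076/27119 = √12231 + 48076/27119 = 9*√151 + 48076/27119 = 48076/27119 + 9*√151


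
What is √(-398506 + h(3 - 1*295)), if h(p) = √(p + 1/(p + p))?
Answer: √(-8494553896 + 73*I*√24897234)/146 ≈ 0.013535 + 631.27*I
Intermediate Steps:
h(p) = √(p + 1/(2*p))
√(-398506 + h(3 - 1*295)) = √(-398506 + √(2/(3 - 1*295) + 4*(3 - 1*295))/2) = √(-398506 + √(2/(3 - 295) + 4*(3 - 295))/2) = √(-398506 + √(2/(-292) + 4*(-292))/2) = √(-398506 + √(2*(-1/292) - 1168)/2) = √(-398506 + √(-1/146 - 1168)/2) = √(-398506 + √(-170529/146)/2) = √(-398506 + (I*√24897234/146)/2) = √(-398506 + I*√24897234/292)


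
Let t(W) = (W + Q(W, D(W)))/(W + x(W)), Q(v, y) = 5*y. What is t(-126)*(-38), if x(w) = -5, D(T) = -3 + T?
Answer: -29298/131 ≈ -223.65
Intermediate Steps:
t(W) = (-15 + 6*W)/(-5 + W) (t(W) = (W + 5*(-3 + W))/(W - 5) = (W + (-15 + 5*W))/(-5 + W) = (-15 + 6*W)/(-5 + W))
t(-126)*(-38) = (3*(-5 + 2*(-126))/(-5 - 126))*(-38) = (3*(-5 - 252)/(-131))*(-38) = (3*(-1/131)*(-257))*(-38) = (771/131)*(-38) = -29298/131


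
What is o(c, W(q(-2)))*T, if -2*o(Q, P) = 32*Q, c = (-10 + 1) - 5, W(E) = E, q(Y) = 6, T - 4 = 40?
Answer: 9856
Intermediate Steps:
T = 44 (T = 4 + 40 = 44)
c = -14 (c = -9 - 5 = -14)
o(Q, P) = -16*Q
o(c, W(q(-2)))*T = -16*(-14)*44 = 224*44 = 9856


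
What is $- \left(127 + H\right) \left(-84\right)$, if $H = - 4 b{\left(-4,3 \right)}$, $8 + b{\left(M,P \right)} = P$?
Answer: $12348$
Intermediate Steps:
$b{\left(M,P \right)} = -8 + P$
$H = 20$ ($H = - 4 \left(-8 + 3\right) = \left(-4\right) \left(-5\right) = 20$)
$- \left(127 + H\right) \left(-84\right) = - \left(127 + 20\right) \left(-84\right) = - 147 \left(-84\right) = \left(-1\right) \left(-12348\right) = 12348$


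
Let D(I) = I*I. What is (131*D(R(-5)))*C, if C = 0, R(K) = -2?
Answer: 0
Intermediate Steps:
D(I) = I**2
(131*D(R(-5)))*C = (131*(-2)**2)*0 = (131*4)*0 = 524*0 = 0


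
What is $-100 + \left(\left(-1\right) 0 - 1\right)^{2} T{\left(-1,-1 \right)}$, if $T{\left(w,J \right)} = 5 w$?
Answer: $-105$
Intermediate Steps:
$-100 + \left(\left(-1\right) 0 - 1\right)^{2} T{\left(-1,-1 \right)} = -100 + \left(\left(-1\right) 0 - 1\right)^{2} \cdot 5 \left(-1\right) = -100 + \left(0 - 1\right)^{2} \left(-5\right) = -100 + \left(-1\right)^{2} \left(-5\right) = -100 + 1 \left(-5\right) = -100 - 5 = -105$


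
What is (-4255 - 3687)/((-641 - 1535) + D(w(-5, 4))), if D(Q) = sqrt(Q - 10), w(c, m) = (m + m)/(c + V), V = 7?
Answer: 8640896/2367491 + 3971*I*sqrt(6)/2367491 ≈ 3.6498 + 0.0041085*I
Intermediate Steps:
w(c, m) = 2*m/(7 + c) (w(c, m) = (m + m)/(c + 7) = (2*m)/(7 + c) = 2*m/(7 + c))
D(Q) = sqrt(-10 + Q)
(-4255 - 3687)/((-641 - 1535) + D(w(-5, 4))) = (-4255 - 3687)/((-641 - 1535) + sqrt(-10 + 2*4/(7 - 5))) = -7942/(-2176 + sqrt(-10 + 2*4/2)) = -7942/(-2176 + sqrt(-10 + 2*4*(1/2))) = -7942/(-2176 + sqrt(-10 + 4)) = -7942/(-2176 + sqrt(-6)) = -7942/(-2176 + I*sqrt(6))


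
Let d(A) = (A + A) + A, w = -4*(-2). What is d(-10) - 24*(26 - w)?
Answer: -462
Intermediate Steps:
w = 8
d(A) = 3*A (d(A) = 2*A + A = 3*A)
d(-10) - 24*(26 - w) = 3*(-10) - 24*(26 - 1*8) = -30 - 24*(26 - 8) = -30 - 24*18 = -30 - 432 = -462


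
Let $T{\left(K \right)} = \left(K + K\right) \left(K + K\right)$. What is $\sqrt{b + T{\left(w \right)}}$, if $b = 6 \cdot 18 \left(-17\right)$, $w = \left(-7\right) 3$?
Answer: $6 i \sqrt{2} \approx 8.4853 i$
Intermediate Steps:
$w = -21$
$b = -1836$ ($b = 108 \left(-17\right) = -1836$)
$T{\left(K \right)} = 4 K^{2}$ ($T{\left(K \right)} = 2 K 2 K = 4 K^{2}$)
$\sqrt{b + T{\left(w \right)}} = \sqrt{-1836 + 4 \left(-21\right)^{2}} = \sqrt{-1836 + 4 \cdot 441} = \sqrt{-1836 + 1764} = \sqrt{-72} = 6 i \sqrt{2}$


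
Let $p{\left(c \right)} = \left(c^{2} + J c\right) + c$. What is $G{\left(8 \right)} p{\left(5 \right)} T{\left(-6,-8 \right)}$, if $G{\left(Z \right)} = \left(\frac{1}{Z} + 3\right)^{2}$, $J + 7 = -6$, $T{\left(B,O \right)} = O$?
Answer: $\frac{21875}{8} \approx 2734.4$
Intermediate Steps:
$J = -13$ ($J = -7 - 6 = -13$)
$p{\left(c \right)} = c^{2} - 12 c$ ($p{\left(c \right)} = \left(c^{2} - 13 c\right) + c = c^{2} - 12 c$)
$G{\left(Z \right)} = \left(3 + \frac{1}{Z}\right)^{2}$
$G{\left(8 \right)} p{\left(5 \right)} T{\left(-6,-8 \right)} = \frac{\left(1 + 3 \cdot 8\right)^{2}}{64} \cdot 5 \left(-12 + 5\right) \left(-8\right) = \frac{\left(1 + 24\right)^{2}}{64} \cdot 5 \left(-7\right) \left(-8\right) = \frac{25^{2}}{64} \left(-35\right) \left(-8\right) = \frac{1}{64} \cdot 625 \left(-35\right) \left(-8\right) = \frac{625}{64} \left(-35\right) \left(-8\right) = \left(- \frac{21875}{64}\right) \left(-8\right) = \frac{21875}{8}$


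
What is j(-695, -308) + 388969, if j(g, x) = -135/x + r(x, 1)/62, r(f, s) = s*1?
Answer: 3713880351/9548 ≈ 3.8897e+5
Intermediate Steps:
r(f, s) = s
j(g, x) = 1/62 - 135/x (j(g, x) = -135/x + 1/62 = 1/62 - 135/x)
j(-695, -308) + 388969 = (1/62)*(-8370 - 308)/(-308) + 388969 = (1/62)*(-1/308)*(-8678) + 388969 = 4339/9548 + 388969 = 3713880351/9548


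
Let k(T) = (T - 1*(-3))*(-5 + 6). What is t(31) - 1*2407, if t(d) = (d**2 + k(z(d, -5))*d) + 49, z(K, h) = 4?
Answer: -1180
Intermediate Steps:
k(T) = 3 + T (k(T) = (T + 3)*1 = (3 + T)*1 = 3 + T)
t(d) = 49 + d**2 + 7*d (t(d) = (d**2 + (3 + 4)*d) + 49 = (d**2 + 7*d) + 49 = 49 + d**2 + 7*d)
t(31) - 1*2407 = (49 + 31**2 + 7*31) - 1*2407 = (49 + 961 + 217) - 2407 = 1227 - 2407 = -1180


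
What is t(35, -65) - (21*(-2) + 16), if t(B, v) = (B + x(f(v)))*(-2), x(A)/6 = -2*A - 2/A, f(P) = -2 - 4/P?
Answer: -140464/1365 ≈ -102.90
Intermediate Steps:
x(A) = -12*A - 12/A (x(A) = 6*(-2*A - 2/A) = -12*A - 12/A)
t(B, v) = -48 - 96/v - 2*B + 24/(-2 - 4/v) (t(B, v) = (B + (-12*(-2 - 4/v) - 12/(-2 - 4/v)))*(-2) = (B + ((24 + 48/v) - 12/(-2 - 4/v)))*(-2) = (B + (24 - 12/(-2 - 4/v) + 48/v))*(-2) = (24 + B - 12/(-2 - 4/v) + 48/v)*(-2) = -48 - 96/v - 2*B + 24/(-2 - 4/v))
t(35, -65) - (21*(-2) + 16) = 2*(-24*(2 - 65)² - 6*(-65)² - 1*35*(-65)*(2 - 65))/(-65*(2 - 65)) - (21*(-2) + 16) = 2*(-1/65)*(-24*(-63)² - 6*4225 - 1*35*(-65)*(-63))/(-63) - (-42 + 16) = 2*(-1/65)*(-1/63)*(-24*3969 - 25350 - 143325) - 1*(-26) = 2*(-1/65)*(-1/63)*(-95256 - 25350 - 143325) + 26 = 2*(-1/65)*(-1/63)*(-263931) + 26 = -175954/1365 + 26 = -140464/1365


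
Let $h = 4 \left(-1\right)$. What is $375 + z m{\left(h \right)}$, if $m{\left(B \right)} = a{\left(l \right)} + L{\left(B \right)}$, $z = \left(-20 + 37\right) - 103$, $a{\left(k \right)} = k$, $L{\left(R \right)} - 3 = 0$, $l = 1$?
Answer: $31$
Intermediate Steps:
$L{\left(R \right)} = 3$ ($L{\left(R \right)} = 3 + 0 = 3$)
$z = -86$ ($z = 17 - 103 = -86$)
$h = -4$
$m{\left(B \right)} = 4$ ($m{\left(B \right)} = 1 + 3 = 4$)
$375 + z m{\left(h \right)} = 375 - 344 = 31$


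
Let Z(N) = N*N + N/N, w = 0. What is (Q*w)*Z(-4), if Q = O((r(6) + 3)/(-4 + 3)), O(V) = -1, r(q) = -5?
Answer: 0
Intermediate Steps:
Q = -1
Z(N) = 1 + N**2 (Z(N) = N**2 + 1 = 1 + N**2)
(Q*w)*Z(-4) = (-1*0)*(1 + (-4)**2) = 0*(1 + 16) = 0*17 = 0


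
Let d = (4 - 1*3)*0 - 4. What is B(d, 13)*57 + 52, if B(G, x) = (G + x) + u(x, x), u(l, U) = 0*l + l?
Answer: 1306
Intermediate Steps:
d = -4 (d = (4 - 3)*0 - 4 = 1*0 - 4 = 0 - 4 = -4)
u(l, U) = l (u(l, U) = 0 + l = l)
B(G, x) = G + 2*x (B(G, x) = (G + x) + x = G + 2*x)
B(d, 13)*57 + 52 = (-4 + 2*13)*57 + 52 = (-4 + 26)*57 + 52 = 22*57 + 52 = 1254 + 52 = 1306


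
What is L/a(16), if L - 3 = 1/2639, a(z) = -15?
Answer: -7918/39585 ≈ -0.20003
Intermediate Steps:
L = 7918/2639 (L = 3 + 1/2639 = 7918/2639 ≈ 3.0004)
L/a(16) = (7918/2639)/(-15) = (7918/2639)*(-1/15) = -7918/39585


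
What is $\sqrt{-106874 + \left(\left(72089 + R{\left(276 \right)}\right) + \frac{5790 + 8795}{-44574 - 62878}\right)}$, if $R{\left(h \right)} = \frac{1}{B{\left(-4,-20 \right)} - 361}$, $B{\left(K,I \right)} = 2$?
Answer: $\frac{i \sqrt{12940517660102992999}}{19287634} \approx 186.51 i$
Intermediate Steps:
$R{\left(h \right)} = - \frac{1}{359}$ ($R{\left(h \right)} = \frac{1}{2 - 361} = \frac{1}{-359} = - \frac{1}{359}$)
$\sqrt{-106874 + \left(\left(72089 + R{\left(276 \right)}\right) + \frac{5790 + 8795}{-44574 - 62878}\right)} = \sqrt{-106874 + \left(\left(72089 - \frac{1}{359}\right) + \frac{5790 + 8795}{-44574 - 62878}\right)} = \sqrt{-106874 + \left(\frac{25879950}{359} + \frac{14585}{-107452}\right)} = \sqrt{-106874 + \left(\frac{25879950}{359} + 14585 \left(- \frac{1}{107452}\right)\right)} = \sqrt{-106874 + \left(\frac{25879950}{359} - \frac{14585}{107452}\right)} = \sqrt{-106874 + \frac{2780847151385}{38575268}} = \sqrt{- \frac{1341846040847}{38575268}} = \frac{i \sqrt{12940517660102992999}}{19287634}$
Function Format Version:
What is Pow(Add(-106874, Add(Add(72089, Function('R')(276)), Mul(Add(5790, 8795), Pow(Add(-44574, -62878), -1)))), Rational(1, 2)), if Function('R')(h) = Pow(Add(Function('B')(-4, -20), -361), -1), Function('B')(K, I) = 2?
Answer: Mul(Rational(1, 19287634), I, Pow(12940517660102992999, Rational(1, 2))) ≈ Mul(186.51, I)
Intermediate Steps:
Function('R')(h) = Rational(-1, 359) (Function('R')(h) = Pow(Add(2, -361), -1) = Pow(-359, -1) = Rational(-1, 359))
Pow(Add(-106874, Add(Add(72089, Function('R')(276)), Mul(Add(5790, 8795), Pow(Add(-44574, -62878), -1)))), Rational(1, 2)) = Pow(Add(-106874, Add(Add(72089, Rational(-1, 359)), Mul(Add(5790, 8795), Pow(Add(-44574, -62878), -1)))), Rational(1, 2)) = Pow(Add(-106874, Add(Rational(25879950, 359), Mul(14585, Pow(-107452, -1)))), Rational(1, 2)) = Pow(Add(-106874, Add(Rational(25879950, 359), Mul(14585, Rational(-1, 107452)))), Rational(1, 2)) = Pow(Add(-106874, Add(Rational(25879950, 359), Rational(-14585, 107452))), Rational(1, 2)) = Pow(Add(-106874, Rational(2780847151385, 38575268)), Rational(1, 2)) = Pow(Rational(-1341846040847, 38575268), Rational(1, 2)) = Mul(Rational(1, 19287634), I, Pow(12940517660102992999, Rational(1, 2)))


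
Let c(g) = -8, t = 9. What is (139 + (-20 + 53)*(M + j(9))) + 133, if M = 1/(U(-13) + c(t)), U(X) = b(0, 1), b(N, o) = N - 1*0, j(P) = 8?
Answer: 4255/8 ≈ 531.88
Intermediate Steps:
b(N, o) = N (b(N, o) = N + 0 = N)
U(X) = 0
M = -1/8 (M = 1/(0 - 8) = 1/(-8) = -1/8 ≈ -0.12500)
(139 + (-20 + 53)*(M + j(9))) + 133 = (139 + (-20 + 53)*(-1/8 + 8)) + 133 = (139 + 33*(63/8)) + 133 = (139 + 2079/8) + 133 = 3191/8 + 133 = 4255/8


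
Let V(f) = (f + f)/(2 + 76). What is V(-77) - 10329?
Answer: -402908/39 ≈ -10331.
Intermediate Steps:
V(f) = f/39 (V(f) = (2*f)/78 = (2*f)*(1/78) = f/39)
V(-77) - 10329 = (1/39)*(-77) - 10329 = -77/39 - 10329 = -402908/39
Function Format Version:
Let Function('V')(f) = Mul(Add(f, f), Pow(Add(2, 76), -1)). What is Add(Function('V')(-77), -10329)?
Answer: Rational(-402908, 39) ≈ -10331.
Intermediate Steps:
Function('V')(f) = Mul(Rational(1, 39), f) (Function('V')(f) = Mul(Mul(2, f), Pow(78, -1)) = Mul(Mul(2, f), Rational(1, 78)) = Mul(Rational(1, 39), f))
Add(Function('V')(-77), -10329) = Add(Mul(Rational(1, 39), -77), -10329) = Add(Rational(-77, 39), -10329) = Rational(-402908, 39)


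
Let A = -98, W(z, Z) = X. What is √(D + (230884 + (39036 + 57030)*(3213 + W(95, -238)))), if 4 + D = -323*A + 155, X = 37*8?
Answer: √337358283 ≈ 18367.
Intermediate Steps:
X = 296
W(z, Z) = 296
D = 31805 (D = -4 + (-323*(-98) + 155) = -4 + (31654 + 155) = -4 + 31809 = 31805)
√(D + (230884 + (39036 + 57030)*(3213 + W(95, -238)))) = √(31805 + (230884 + (39036 + 57030)*(3213 + 296))) = √(31805 + (230884 + 96066*3509)) = √(31805 + (230884 + 337095594)) = √(31805 + 337326478) = √337358283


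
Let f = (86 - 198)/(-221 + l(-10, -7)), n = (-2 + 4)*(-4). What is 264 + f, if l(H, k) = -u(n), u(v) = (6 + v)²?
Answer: 59512/225 ≈ 264.50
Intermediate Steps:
n = -8 (n = 2*(-4) = -8)
l(H, k) = -4 (l(H, k) = -(6 - 8)² = -1*(-2)² = -1*4 = -4)
f = 112/225 (f = (86 - 198)/(-221 - 4) = -112/(-225) = -112*(-1/225) = 112/225 ≈ 0.49778)
264 + f = 264 + 112/225 = 59512/225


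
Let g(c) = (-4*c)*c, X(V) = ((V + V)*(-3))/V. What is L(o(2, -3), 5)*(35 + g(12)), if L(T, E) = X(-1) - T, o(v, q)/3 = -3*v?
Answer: -6492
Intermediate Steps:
X(V) = -6 (X(V) = ((2*V)*(-3))/V = (-6*V)/V = -6)
o(v, q) = -9*v (o(v, q) = 3*(-3*v) = -9*v)
g(c) = -4*c²
L(T, E) = -6 - T
L(o(2, -3), 5)*(35 + g(12)) = (-6 - (-9)*2)*(35 - 4*12²) = (-6 - 1*(-18))*(35 - 4*144) = (-6 + 18)*(35 - 576) = 12*(-541) = -6492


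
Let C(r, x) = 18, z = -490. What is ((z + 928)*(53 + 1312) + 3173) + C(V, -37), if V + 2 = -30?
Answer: 601061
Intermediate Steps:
V = -32 (V = -2 - 30 = -32)
((z + 928)*(53 + 1312) + 3173) + C(V, -37) = ((-490 + 928)*(53 + 1312) + 3173) + 18 = (438*1365 + 3173) + 18 = (597870 + 3173) + 18 = 601043 + 18 = 601061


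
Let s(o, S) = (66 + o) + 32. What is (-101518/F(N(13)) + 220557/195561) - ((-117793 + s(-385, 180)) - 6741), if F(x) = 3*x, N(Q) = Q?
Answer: 103572255976/847431 ≈ 1.2222e+5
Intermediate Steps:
s(o, S) = 98 + o
(-101518/F(N(13)) + 220557/195561) - ((-117793 + s(-385, 180)) - 6741) = (-101518/(3*13) + 220557/195561) - ((-117793 + (98 - 385)) - 6741) = (-101518/39 + 220557*(1/195561)) - ((-117793 - 287) - 6741) = (-101518*1/39 + 73519/65187) - (-118080 - 6741) = (-101518/39 + 73519/65187) - 1*(-124821) = -2204928875/847431 + 124821 = 103572255976/847431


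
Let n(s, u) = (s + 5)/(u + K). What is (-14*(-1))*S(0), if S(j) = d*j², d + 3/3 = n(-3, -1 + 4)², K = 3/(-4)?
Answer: 0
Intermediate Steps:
K = -¾ (K = 3*(-¼) = -¾ ≈ -0.75000)
n(s, u) = (5 + s)/(-¾ + u) (n(s, u) = (s + 5)/(u - ¾) = (5 + s)/(-¾ + u))
d = -17/81 (d = -1 + (4*(5 - 3)/(-3 + 4*(-1 + 4)))² = -1 + (4*2/(-3 + 4*3))² = -1 + (4*2/(-3 + 12))² = -1 + (4*2/9)² = -1 + (4*(⅑)*2)² = -1 + (8/9)² = -1 + 64/81 = -17/81 ≈ -0.20988)
S(j) = -17*j²/81
(-14*(-1))*S(0) = (-14*(-1))*(-17/81*0²) = 14*(-17/81*0) = 14*0 = 0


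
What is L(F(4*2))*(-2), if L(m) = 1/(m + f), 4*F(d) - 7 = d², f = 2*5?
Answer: -8/111 ≈ -0.072072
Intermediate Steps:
f = 10
F(d) = 7/4 + d²/4
L(m) = 1/(10 + m) (L(m) = 1/(m + 10) = 1/(10 + m))
L(F(4*2))*(-2) = -2/(10 + (7/4 + (4*2)²/4)) = -2/(10 + (7/4 + (¼)*8²)) = -2/(10 + (7/4 + (¼)*64)) = -2/(10 + (7/4 + 16)) = -2/(10 + 71/4) = -2/(111/4) = (4/111)*(-2) = -8/111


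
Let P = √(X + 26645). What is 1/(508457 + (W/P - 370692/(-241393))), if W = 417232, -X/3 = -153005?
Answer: 3597304746915560655835/1829077767883692401390446591 - 12156175410948584*√121415/1829077767883692401390446591 ≈ 1.9644e-6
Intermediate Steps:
X = 459015 (X = -3*(-153005) = 459015)
P = 2*√121415 (P = √(459015 + 26645) = √485660 = 2*√121415 ≈ 696.89)
1/(508457 + (W/P - 370692/(-241393))) = 1/(508457 + (417232/((2*√121415)) - 370692/(-241393))) = 1/(508457 + (417232*(√121415/242830) - 370692*(-1/241393))) = 1/(508457 + (208616*√121415/121415 + 370692/241393)) = 1/(508457 + (370692/241393 + 208616*√121415/121415)) = 1/(122738331293/241393 + 208616*√121415/121415)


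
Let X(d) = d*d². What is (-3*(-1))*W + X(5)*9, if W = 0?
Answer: 1125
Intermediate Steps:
X(d) = d³
(-3*(-1))*W + X(5)*9 = -3*(-1)*0 + 5³*9 = 3*0 + 125*9 = 0 + 1125 = 1125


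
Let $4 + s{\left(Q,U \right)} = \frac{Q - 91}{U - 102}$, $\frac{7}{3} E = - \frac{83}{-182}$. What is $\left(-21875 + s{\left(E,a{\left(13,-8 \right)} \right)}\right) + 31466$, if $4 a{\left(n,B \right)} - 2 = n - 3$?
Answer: $\frac{1209285647}{126126} \approx 9587.9$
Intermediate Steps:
$a{\left(n,B \right)} = - \frac{1}{4} + \frac{n}{4}$ ($a{\left(n,B \right)} = \frac{1}{2} + \frac{n - 3}{4} = \frac{1}{2} + \frac{-3 + n}{4} = \frac{1}{2} + \left(- \frac{3}{4} + \frac{n}{4}\right) = - \frac{1}{4} + \frac{n}{4}$)
$E = \frac{249}{1274}$ ($E = \frac{3 \left(- \frac{83}{-182}\right)}{7} = \frac{3 \left(\left(-83\right) \left(- \frac{1}{182}\right)\right)}{7} = \frac{3}{7} \cdot \frac{83}{182} = \frac{249}{1274} \approx 0.19545$)
$s{\left(Q,U \right)} = -4 + \frac{-91 + Q}{-102 + U}$ ($s{\left(Q,U \right)} = -4 + \frac{Q - 91}{U - 102} = -4 + \frac{-91 + Q}{-102 + U}$)
$\left(-21875 + s{\left(E,a{\left(13,-8 \right)} \right)}\right) + 31466 = \left(-21875 + \frac{317 + \frac{249}{1274} - 4 \left(- \frac{1}{4} + \frac{1}{4} \cdot 13\right)}{-102 + \left(- \frac{1}{4} + \frac{1}{4} \cdot 13\right)}\right) + 31466 = \left(-21875 + \frac{317 + \frac{249}{1274} - 4 \left(- \frac{1}{4} + \frac{13}{4}\right)}{-102 + \left(- \frac{1}{4} + \frac{13}{4}\right)}\right) + 31466 = \left(-21875 + \frac{317 + \frac{249}{1274} - 12}{-102 + 3}\right) + 31466 = \left(-21875 + \frac{317 + \frac{249}{1274} - 12}{-99}\right) + 31466 = \left(-21875 - \frac{388819}{126126}\right) + 31466 = - \frac{2759395069}{126126} + 31466 = \frac{1209285647}{126126}$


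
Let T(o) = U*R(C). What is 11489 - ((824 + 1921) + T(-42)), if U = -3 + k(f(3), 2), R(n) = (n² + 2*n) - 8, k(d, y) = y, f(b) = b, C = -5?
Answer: 8751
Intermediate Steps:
R(n) = -8 + n² + 2*n
U = -1 (U = -3 + 2 = -1)
T(o) = -7 (T(o) = -(-8 + (-5)² + 2*(-5)) = -(-8 + 25 - 10) = -1*7 = -7)
11489 - ((824 + 1921) + T(-42)) = 11489 - ((824 + 1921) - 7) = 11489 - (2745 - 7) = 11489 - 1*2738 = 11489 - 2738 = 8751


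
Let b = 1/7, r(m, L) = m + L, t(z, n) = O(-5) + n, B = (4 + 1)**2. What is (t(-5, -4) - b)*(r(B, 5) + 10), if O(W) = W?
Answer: -2560/7 ≈ -365.71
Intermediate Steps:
B = 25 (B = 5**2 = 25)
t(z, n) = -5 + n
r(m, L) = L + m
b = 1/7 ≈ 0.14286
(t(-5, -4) - b)*(r(B, 5) + 10) = ((-5 - 4) - 1*1/7)*((5 + 25) + 10) = (-9 - 1/7)*(30 + 10) = -64/7*40 = -2560/7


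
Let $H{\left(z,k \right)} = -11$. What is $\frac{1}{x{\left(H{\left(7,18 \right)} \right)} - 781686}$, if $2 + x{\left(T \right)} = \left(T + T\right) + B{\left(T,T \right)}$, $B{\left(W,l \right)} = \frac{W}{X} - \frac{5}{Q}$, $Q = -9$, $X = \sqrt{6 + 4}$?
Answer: $- \frac{633184650}{494966420972449} + \frac{891 \sqrt{10}}{494966420972449} \approx -1.2792 \cdot 10^{-6}$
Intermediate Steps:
$X = \sqrt{10} \approx 3.1623$
$B{\left(W,l \right)} = \frac{5}{9} + \frac{W \sqrt{10}}{10}$ ($B{\left(W,l \right)} = \frac{W}{\sqrt{10}} - \frac{5}{-9} = W \frac{\sqrt{10}}{10} - - \frac{5}{9} = \frac{W \sqrt{10}}{10} + \frac{5}{9} = \frac{5}{9} + \frac{W \sqrt{10}}{10}$)
$x{\left(T \right)} = - \frac{13}{9} + 2 T + \frac{T \sqrt{10}}{10}$ ($x{\left(T \right)} = -2 + \left(\left(T + T\right) + \left(\frac{5}{9} + \frac{T \sqrt{10}}{10}\right)\right) = -2 + \left(2 T + \left(\frac{5}{9} + \frac{T \sqrt{10}}{10}\right)\right) = -2 + \left(\frac{5}{9} + 2 T + \frac{T \sqrt{10}}{10}\right) = - \frac{13}{9} + 2 T + \frac{T \sqrt{10}}{10}$)
$\frac{1}{x{\left(H{\left(7,18 \right)} \right)} - 781686} = \frac{1}{\left(- \frac{13}{9} + 2 \left(-11\right) + \frac{1}{10} \left(-11\right) \sqrt{10}\right) - 781686} = \frac{1}{\left(- \frac{13}{9} - 22 - \frac{11 \sqrt{10}}{10}\right) - 781686} = \frac{1}{\left(- \frac{211}{9} - \frac{11 \sqrt{10}}{10}\right) - 781686} = \frac{1}{- \frac{7035385}{9} - \frac{11 \sqrt{10}}{10}}$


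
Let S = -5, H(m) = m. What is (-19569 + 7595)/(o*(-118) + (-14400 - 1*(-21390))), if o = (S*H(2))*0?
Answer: -5987/3495 ≈ -1.7130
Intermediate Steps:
o = 0 (o = -5*2*0 = -10*0 = 0)
(-19569 + 7595)/(o*(-118) + (-14400 - 1*(-21390))) = (-19569 + 7595)/(0*(-118) + (-14400 - 1*(-21390))) = -11974/(0 + (-14400 + 21390)) = -11974/(0 + 6990) = -11974/6990 = -11974*1/6990 = -5987/3495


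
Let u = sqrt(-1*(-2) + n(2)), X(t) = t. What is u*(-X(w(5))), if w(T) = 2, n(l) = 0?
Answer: -2*sqrt(2) ≈ -2.8284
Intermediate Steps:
u = sqrt(2) (u = sqrt(-1*(-2) + 0) = sqrt(2 + 0) = sqrt(2) ≈ 1.4142)
u*(-X(w(5))) = sqrt(2)*(-1*2) = sqrt(2)*(-2) = -2*sqrt(2)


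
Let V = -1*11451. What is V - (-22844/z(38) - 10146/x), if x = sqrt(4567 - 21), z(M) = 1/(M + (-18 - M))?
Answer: -422643 + 5073*sqrt(4546)/2273 ≈ -4.2249e+5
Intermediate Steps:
V = -11451
z(M) = -1/18 (z(M) = 1/(-18) = -1/18)
x = sqrt(4546) ≈ 67.424
V - (-22844/z(38) - 10146/x) = -11451 - (-22844/(-1/18) - 10146*sqrt(4546)/4546) = -11451 - (-22844*(-18) - 5073*sqrt(4546)/2273) = -11451 - (411192 - 5073*sqrt(4546)/2273) = -11451 + (-411192 + 5073*sqrt(4546)/2273) = -422643 + 5073*sqrt(4546)/2273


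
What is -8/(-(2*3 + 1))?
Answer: 8/7 ≈ 1.1429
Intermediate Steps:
-8/(-(2*3 + 1)) = -8/(-(6 + 1)) = -8/(-1*7) = -8/(-7) = -1/7*(-8) = 8/7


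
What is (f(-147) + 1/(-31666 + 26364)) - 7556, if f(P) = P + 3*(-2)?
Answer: -40873119/5302 ≈ -7709.0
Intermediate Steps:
f(P) = -6 + P (f(P) = P - 6 = -6 + P)
(f(-147) + 1/(-31666 + 26364)) - 7556 = ((-6 - 147) + 1/(-31666 + 26364)) - 7556 = (-153 + 1/(-5302)) - 7556 = (-153 - 1/5302) - 7556 = -811207/5302 - 7556 = -40873119/5302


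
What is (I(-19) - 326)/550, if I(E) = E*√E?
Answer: -163/275 - 19*I*√19/550 ≈ -0.59273 - 0.15058*I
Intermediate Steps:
I(E) = E^(3/2)
(I(-19) - 326)/550 = ((-19)^(3/2) - 326)/550 = (-19*I*√19 - 326)*(1/550) = (-326 - 19*I*√19)*(1/550) = -163/275 - 19*I*√19/550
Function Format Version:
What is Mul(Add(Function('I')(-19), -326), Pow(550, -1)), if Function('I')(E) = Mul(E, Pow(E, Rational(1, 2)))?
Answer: Add(Rational(-163, 275), Mul(Rational(-19, 550), I, Pow(19, Rational(1, 2)))) ≈ Add(-0.59273, Mul(-0.15058, I))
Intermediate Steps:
Function('I')(E) = Pow(E, Rational(3, 2))
Mul(Add(Function('I')(-19), -326), Pow(550, -1)) = Mul(Add(Pow(-19, Rational(3, 2)), -326), Pow(550, -1)) = Mul(Add(Mul(-19, I, Pow(19, Rational(1, 2))), -326), Rational(1, 550)) = Mul(Add(-326, Mul(-19, I, Pow(19, Rational(1, 2)))), Rational(1, 550)) = Add(Rational(-163, 275), Mul(Rational(-19, 550), I, Pow(19, Rational(1, 2))))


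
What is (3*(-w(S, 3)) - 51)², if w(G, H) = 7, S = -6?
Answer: 5184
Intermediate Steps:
(3*(-w(S, 3)) - 51)² = (3*(-1*7) - 51)² = (3*(-7) - 51)² = (-21 - 51)² = (-72)² = 5184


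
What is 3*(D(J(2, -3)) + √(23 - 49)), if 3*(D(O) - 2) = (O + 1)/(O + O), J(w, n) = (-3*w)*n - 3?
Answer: 98/15 + 3*I*√26 ≈ 6.5333 + 15.297*I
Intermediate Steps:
J(w, n) = -3 - 3*n*w (J(w, n) = -3*n*w - 3 = -3 - 3*n*w)
D(O) = 2 + (1 + O)/(6*O) (D(O) = 2 + ((O + 1)/(O + O))/3 = 2 + ((1 + O)/((2*O)))/3 = 2 + ((1 + O)*(1/(2*O)))/3 = 2 + ((1 + O)/(2*O))/3 = 2 + (1 + O)/(6*O))
3*(D(J(2, -3)) + √(23 - 49)) = 3*((1 + 13*(-3 - 3*(-3)*2))/(6*(-3 - 3*(-3)*2)) + √(23 - 49)) = 3*((1 + 13*(-3 + 18))/(6*(-3 + 18)) + √(-26)) = 3*((⅙)*(1 + 13*15)/15 + I*√26) = 3*((⅙)*(1/15)*(1 + 195) + I*√26) = 3*((⅙)*(1/15)*196 + I*√26) = 3*(98/45 + I*√26) = 98/15 + 3*I*√26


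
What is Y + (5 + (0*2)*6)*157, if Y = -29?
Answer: 756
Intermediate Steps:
Y + (5 + (0*2)*6)*157 = -29 + (5 + (0*2)*6)*157 = -29 + (5 + 0*6)*157 = -29 + (5 + 0)*157 = -29 + 5*157 = -29 + 785 = 756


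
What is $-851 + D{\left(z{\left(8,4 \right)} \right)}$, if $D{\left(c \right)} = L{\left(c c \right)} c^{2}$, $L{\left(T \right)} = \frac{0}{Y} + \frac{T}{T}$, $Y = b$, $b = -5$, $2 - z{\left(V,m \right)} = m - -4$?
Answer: $-815$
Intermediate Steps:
$z{\left(V,m \right)} = -2 - m$ ($z{\left(V,m \right)} = 2 - \left(m - -4\right) = 2 - \left(m + 4\right) = 2 - \left(4 + m\right) = -2 - m$)
$Y = -5$
$L{\left(T \right)} = 1$ ($L{\left(T \right)} = \frac{0}{-5} + \frac{T}{T} = 0 \left(- \frac{1}{5}\right) + 1 = 0 + 1 = 1$)
$D{\left(c \right)} = c^{2}$ ($D{\left(c \right)} = 1 c^{2} = c^{2}$)
$-851 + D{\left(z{\left(8,4 \right)} \right)} = -851 + \left(-2 - 4\right)^{2} = -851 + \left(-6\right)^{2} = -851 + 36 = -815$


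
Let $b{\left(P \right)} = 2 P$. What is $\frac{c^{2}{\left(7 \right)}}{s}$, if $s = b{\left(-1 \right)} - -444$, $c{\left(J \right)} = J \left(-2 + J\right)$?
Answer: $\frac{1225}{442} \approx 2.7715$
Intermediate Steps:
$s = 442$ ($s = 2 \left(-1\right) - -444 = -2 + 444 = 442$)
$\frac{c^{2}{\left(7 \right)}}{s} = \frac{\left(7 \left(-2 + 7\right)\right)^{2}}{442} = \left(7 \cdot 5\right)^{2} \cdot \frac{1}{442} = 35^{2} \cdot \frac{1}{442} = 1225 \cdot \frac{1}{442} = \frac{1225}{442}$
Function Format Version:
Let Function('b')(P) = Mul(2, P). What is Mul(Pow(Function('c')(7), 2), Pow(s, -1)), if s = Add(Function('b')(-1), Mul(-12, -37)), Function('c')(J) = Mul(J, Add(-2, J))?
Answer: Rational(1225, 442) ≈ 2.7715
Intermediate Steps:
s = 442 (s = Add(Mul(2, -1), Mul(-12, -37)) = Add(-2, 444) = 442)
Mul(Pow(Function('c')(7), 2), Pow(s, -1)) = Mul(Pow(Mul(7, Add(-2, 7)), 2), Pow(442, -1)) = Mul(Pow(Mul(7, 5), 2), Rational(1, 442)) = Mul(Pow(35, 2), Rational(1, 442)) = Mul(1225, Rational(1, 442)) = Rational(1225, 442)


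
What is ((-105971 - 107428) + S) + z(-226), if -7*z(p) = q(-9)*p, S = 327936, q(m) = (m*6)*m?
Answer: 911595/7 ≈ 1.3023e+5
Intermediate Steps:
q(m) = 6*m**2 (q(m) = (6*m)*m = 6*m**2)
z(p) = -486*p/7 (z(p) = -6*(-9)**2*p/7 = -6*81*p/7 = -486*p/7)
((-105971 - 107428) + S) + z(-226) = ((-105971 - 107428) + 327936) - 486/7*(-226) = (-213399 + 327936) + 109836/7 = 114537 + 109836/7 = 911595/7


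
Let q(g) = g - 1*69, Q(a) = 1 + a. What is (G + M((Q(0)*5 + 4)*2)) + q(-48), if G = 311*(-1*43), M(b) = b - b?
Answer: -13490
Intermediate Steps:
M(b) = 0
q(g) = -69 + g (q(g) = g - 69 = -69 + g)
G = -13373 (G = 311*(-43) = -13373)
(G + M((Q(0)*5 + 4)*2)) + q(-48) = (-13373 + 0) + (-69 - 48) = -13373 - 117 = -13490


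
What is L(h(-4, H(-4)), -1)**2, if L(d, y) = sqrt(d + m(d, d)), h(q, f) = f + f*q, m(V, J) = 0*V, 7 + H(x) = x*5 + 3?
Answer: 72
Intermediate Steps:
H(x) = -4 + 5*x (H(x) = -7 + (x*5 + 3) = -7 + (5*x + 3) = -7 + (3 + 5*x) = -4 + 5*x)
m(V, J) = 0
L(d, y) = sqrt(d) (L(d, y) = sqrt(d + 0) = sqrt(d))
L(h(-4, H(-4)), -1)**2 = (sqrt((-4 + 5*(-4))*(1 - 4)))**2 = (sqrt((-4 - 20)*(-3)))**2 = (sqrt(-24*(-3)))**2 = (sqrt(72))**2 = (6*sqrt(2))**2 = 72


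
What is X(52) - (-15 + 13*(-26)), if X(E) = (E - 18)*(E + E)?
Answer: 3889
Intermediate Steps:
X(E) = 2*E*(-18 + E) (X(E) = (-18 + E)*(2*E) = 2*E*(-18 + E))
X(52) - (-15 + 13*(-26)) = 2*52*(-18 + 52) - (-15 + 13*(-26)) = 2*52*34 - (-15 - 338) = 3536 - 1*(-353) = 3536 + 353 = 3889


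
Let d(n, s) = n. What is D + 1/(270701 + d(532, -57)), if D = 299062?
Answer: 81115483447/271233 ≈ 2.9906e+5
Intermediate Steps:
D + 1/(270701 + d(532, -57)) = 299062 + 1/(270701 + 532) = 299062 + 1/271233 = 81115483447/271233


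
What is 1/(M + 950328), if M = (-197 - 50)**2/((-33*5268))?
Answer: 173844/165208759823 ≈ 1.0523e-6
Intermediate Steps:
M = -61009/173844 (M = (-247)**2/(-173844) = 61009*(-1/173844) = -61009/173844 ≈ -0.35094)
1/(M + 950328) = 1/(-61009/173844 + 950328) = 1/(165208759823/173844) = 173844/165208759823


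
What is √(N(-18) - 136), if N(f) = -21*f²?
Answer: 2*I*√1735 ≈ 83.307*I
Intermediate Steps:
√(N(-18) - 136) = √(-21*(-18)² - 136) = √(-21*324 - 136) = √(-6804 - 136) = √(-6940) = 2*I*√1735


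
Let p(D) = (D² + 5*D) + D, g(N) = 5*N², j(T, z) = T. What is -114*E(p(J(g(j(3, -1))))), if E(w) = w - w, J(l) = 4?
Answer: 0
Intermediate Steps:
p(D) = D² + 6*D
E(w) = 0
-114*E(p(J(g(j(3, -1))))) = -114*0 = 0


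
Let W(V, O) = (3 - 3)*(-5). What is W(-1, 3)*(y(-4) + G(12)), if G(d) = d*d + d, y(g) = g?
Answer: 0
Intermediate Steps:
W(V, O) = 0 (W(V, O) = 0*(-5) = 0)
G(d) = d + d**2 (G(d) = d**2 + d = d + d**2)
W(-1, 3)*(y(-4) + G(12)) = 0*(-4 + 12*(1 + 12)) = 0*(-4 + 12*13) = 0*(-4 + 156) = 0*152 = 0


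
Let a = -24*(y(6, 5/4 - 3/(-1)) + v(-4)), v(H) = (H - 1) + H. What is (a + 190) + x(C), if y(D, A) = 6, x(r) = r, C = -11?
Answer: 251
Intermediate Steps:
v(H) = -1 + 2*H (v(H) = (-1 + H) + H = -1 + 2*H)
a = 72 (a = -24*(6 + (-1 + 2*(-4))) = -24*(6 + (-1 - 8)) = -24*(6 - 9) = -24*(-3) = 72)
(a + 190) + x(C) = (72 + 190) - 11 = 262 - 11 = 251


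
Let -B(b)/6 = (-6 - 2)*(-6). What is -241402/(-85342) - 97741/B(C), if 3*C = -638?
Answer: 4205468099/12289248 ≈ 342.21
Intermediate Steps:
C = -638/3 (C = (⅓)*(-638) = -638/3 ≈ -212.67)
B(b) = -288 (B(b) = -6*(-6 - 2)*(-6) = -(-48)*(-6) = -6*48 = -288)
-241402/(-85342) - 97741/B(C) = -241402/(-85342) - 97741/(-288) = -241402*(-1/85342) - 97741*(-1/288) = 120701/42671 + 97741/288 = 4205468099/12289248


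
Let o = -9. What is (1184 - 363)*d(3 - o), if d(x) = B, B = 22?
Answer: 18062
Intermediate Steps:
d(x) = 22
(1184 - 363)*d(3 - o) = (1184 - 363)*22 = 821*22 = 18062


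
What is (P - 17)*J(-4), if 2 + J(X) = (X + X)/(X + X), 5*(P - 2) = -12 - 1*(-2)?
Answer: 17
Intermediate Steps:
P = 0 (P = 2 + (-12 - 1*(-2))/5 = 2 + (-12 + 2)/5 = 2 + (⅕)*(-10) = 2 - 2 = 0)
J(X) = -1 (J(X) = -2 + (X + X)/(X + X) = -2 + (2*X)/((2*X)) = -2 + (2*X)*(1/(2*X)) = -2 + 1 = -1)
(P - 17)*J(-4) = (0 - 17)*(-1) = -17*(-1) = 17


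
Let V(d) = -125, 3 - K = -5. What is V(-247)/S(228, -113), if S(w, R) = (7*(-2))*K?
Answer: 125/112 ≈ 1.1161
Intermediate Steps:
K = 8 (K = 3 - 1*(-5) = 3 + 5 = 8)
S(w, R) = -112 (S(w, R) = (7*(-2))*8 = -14*8 = -112)
V(-247)/S(228, -113) = -125/(-112) = -125*(-1/112) = 125/112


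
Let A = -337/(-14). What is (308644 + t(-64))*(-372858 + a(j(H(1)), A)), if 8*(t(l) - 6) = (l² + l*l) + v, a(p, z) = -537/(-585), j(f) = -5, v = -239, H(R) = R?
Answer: -180106687678043/1560 ≈ -1.1545e+11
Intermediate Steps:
A = 337/14 (A = -337*(-1/14) = 337/14 ≈ 24.071)
a(p, z) = 179/195 (a(p, z) = -537*(-1/585) = 179/195)
t(l) = -191/8 + l²/4 (t(l) = 6 + ((l² + l*l) - 239)/8 = 6 + ((l² + l²) - 239)/8 = 6 + (2*l² - 239)/8 = 6 + (-239 + 2*l²)/8 = 6 + (-239/8 + l²/4) = -191/8 + l²/4)
(308644 + t(-64))*(-372858 + a(j(H(1)), A)) = (308644 + (-191/8 + (¼)*(-64)²))*(-372858 + 179/195) = (308644 + (-191/8 + (¼)*4096))*(-72707131/195) = (308644 + (-191/8 + 1024))*(-72707131/195) = (308644 + 8001/8)*(-72707131/195) = (2477153/8)*(-72707131/195) = -180106687678043/1560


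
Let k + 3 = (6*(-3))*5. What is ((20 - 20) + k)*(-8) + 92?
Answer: 836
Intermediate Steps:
k = -93 (k = -3 + (6*(-3))*5 = -3 - 18*5 = -3 - 90 = -93)
((20 - 20) + k)*(-8) + 92 = ((20 - 20) - 93)*(-8) + 92 = (0 - 93)*(-8) + 92 = -93*(-8) + 92 = 744 + 92 = 836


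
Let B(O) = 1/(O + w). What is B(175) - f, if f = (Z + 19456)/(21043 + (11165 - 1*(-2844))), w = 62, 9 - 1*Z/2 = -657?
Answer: -407642/692277 ≈ -0.58884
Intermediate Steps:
Z = 1332 (Z = 18 - 2*(-657) = 18 + 1314 = 1332)
B(O) = 1/(62 + O) (B(O) = 1/(O + 62) = 1/(62 + O))
f = 5197/8763 (f = (1332 + 19456)/(21043 + (11165 - 1*(-2844))) = 20788/(21043 + (11165 + 2844)) = 20788/(21043 + 14009) = 20788/35052 = 20788*(1/35052) = 5197/8763 ≈ 0.59306)
B(175) - f = 1/(62 + 175) - 1*5197/8763 = 1/237 - 5197/8763 = -407642/692277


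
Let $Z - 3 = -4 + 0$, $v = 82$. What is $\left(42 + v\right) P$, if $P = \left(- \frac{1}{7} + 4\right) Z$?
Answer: $- \frac{3348}{7} \approx -478.29$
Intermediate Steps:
$Z = -1$ ($Z = 3 + \left(-4 + 0\right) = 3 - 4 = -1$)
$P = - \frac{27}{7}$ ($P = \left(- \frac{1}{7} + 4\right) \left(-1\right) = \frac{27}{7} \left(-1\right) = - \frac{27}{7} \approx -3.8571$)
$\left(42 + v\right) P = \left(42 + 82\right) \left(- \frac{27}{7}\right) = 124 \left(- \frac{27}{7}\right) = - \frac{3348}{7}$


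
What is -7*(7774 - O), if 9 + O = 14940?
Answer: 50099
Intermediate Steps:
O = 14931 (O = -9 + 14940 = 14931)
-7*(7774 - O) = -7*(7774 - 1*14931) = -7*(7774 - 14931) = -7*(-7157) = 50099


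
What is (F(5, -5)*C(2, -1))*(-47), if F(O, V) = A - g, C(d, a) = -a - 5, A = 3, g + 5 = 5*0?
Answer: 1504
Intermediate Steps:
g = -5 (g = -5 + 5*0 = -5 + 0 = -5)
C(d, a) = -5 - a
F(O, V) = 8 (F(O, V) = 3 - 1*(-5) = 3 + 5 = 8)
(F(5, -5)*C(2, -1))*(-47) = (8*(-5 - 1*(-1)))*(-47) = (8*(-5 + 1))*(-47) = (8*(-4))*(-47) = -32*(-47) = 1504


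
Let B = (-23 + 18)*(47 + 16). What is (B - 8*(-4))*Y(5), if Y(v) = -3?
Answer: 849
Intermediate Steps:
B = -315 (B = -5*63 = -315)
(B - 8*(-4))*Y(5) = (-315 - 8*(-4))*(-3) = (-315 - 2*(-16))*(-3) = (-315 + 32)*(-3) = -283*(-3) = 849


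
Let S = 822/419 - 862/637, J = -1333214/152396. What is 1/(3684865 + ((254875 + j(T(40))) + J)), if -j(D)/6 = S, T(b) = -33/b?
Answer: 20337474794/80124110761715471 ≈ 2.5382e-7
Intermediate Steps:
J = -666607/76198 (J = -1333214*1/152396 = -666607/76198 ≈ -8.7484)
S = 162436/266903 (S = 822*(1/419) - 862*1/637 = 822/419 - 862/637 = 162436/266903 ≈ 0.60860)
j(D) = -974616/266903 (j(D) = -6*162436/266903 = -974616/266903)
1/(3684865 + ((254875 + j(T(40))) + J)) = 1/(3684865 + ((254875 - 974616/266903) - 666607/76198)) = 1/(3684865 + (68025927509/266903 - 666607/76198)) = 1/(3684865 + 5183261704922661/20337474794) = 1/(80124110761715471/20337474794) = 20337474794/80124110761715471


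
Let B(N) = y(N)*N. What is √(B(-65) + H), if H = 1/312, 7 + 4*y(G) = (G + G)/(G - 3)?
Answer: √145386618/1326 ≈ 9.0932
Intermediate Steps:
y(G) = -7/4 + G/(2*(-3 + G)) (y(G) = -7/4 + ((G + G)/(G - 3))/4 = -7/4 + ((2*G)/(-3 + G))/4 = -7/4 + (2*G/(-3 + G))/4 = -7/4 + G/(2*(-3 + G)))
B(N) = N*(21 - 5*N)/(4*(-3 + N)) (B(N) = ((21 - 5*N)/(4*(-3 + N)))*N = N*(21 - 5*N)/(4*(-3 + N)))
H = 1/312 ≈ 0.0032051
√(B(-65) + H) = √((¼)*(-65)*(21 - 5*(-65))/(-3 - 65) + 1/312) = √((¼)*(-65)*(21 + 325)/(-68) + 1/312) = √((¼)*(-65)*(-1/68)*346 + 1/312) = √(11245/136 + 1/312) = √(109643/1326) = √145386618/1326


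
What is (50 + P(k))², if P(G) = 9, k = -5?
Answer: 3481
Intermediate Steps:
(50 + P(k))² = (50 + 9)² = 59² = 3481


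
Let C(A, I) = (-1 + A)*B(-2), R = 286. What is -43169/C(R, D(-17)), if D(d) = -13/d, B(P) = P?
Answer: 43169/570 ≈ 75.735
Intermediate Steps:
C(A, I) = 2 - 2*A (C(A, I) = (-1 + A)*(-2) = 2 - 2*A)
-43169/C(R, D(-17)) = -43169/(2 - 2*286) = -43169/(2 - 572) = -43169/(-570) = -43169*(-1/570) = 43169/570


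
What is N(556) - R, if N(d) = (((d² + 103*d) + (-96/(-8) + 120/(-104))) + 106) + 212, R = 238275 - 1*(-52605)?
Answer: 986087/13 ≈ 75853.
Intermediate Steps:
R = 290880 (R = 238275 + 52605 = 290880)
N(d) = 4275/13 + d² + 103*d (N(d) = (((d² + 103*d) + (-96*(-⅛) + 120*(-1/104))) + 106) + 212 = (((d² + 103*d) + (12 - 15/13)) + 106) + 212 = (((d² + 103*d) + 141/13) + 106) + 212 = ((141/13 + d² + 103*d) + 106) + 212 = (1519/13 + d² + 103*d) + 212 = 4275/13 + d² + 103*d)
N(556) - R = (4275/13 + 556² + 103*556) - 1*290880 = (4275/13 + 309136 + 57268) - 290880 = 4767527/13 - 290880 = 986087/13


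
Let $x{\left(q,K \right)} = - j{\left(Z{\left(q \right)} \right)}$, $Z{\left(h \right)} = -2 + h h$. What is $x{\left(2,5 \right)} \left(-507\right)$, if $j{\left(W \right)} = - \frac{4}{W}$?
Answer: $-1014$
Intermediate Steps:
$Z{\left(h \right)} = -2 + h^{2}$
$x{\left(q,K \right)} = \frac{4}{-2 + q^{2}}$ ($x{\left(q,K \right)} = - \frac{-4}{-2 + q^{2}} = \frac{4}{-2 + q^{2}}$)
$x{\left(2,5 \right)} \left(-507\right) = \frac{4}{-2 + 2^{2}} \left(-507\right) = \frac{4}{-2 + 4} \left(-507\right) = \frac{4}{2} \left(-507\right) = 4 \cdot \frac{1}{2} \left(-507\right) = 2 \left(-507\right) = -1014$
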